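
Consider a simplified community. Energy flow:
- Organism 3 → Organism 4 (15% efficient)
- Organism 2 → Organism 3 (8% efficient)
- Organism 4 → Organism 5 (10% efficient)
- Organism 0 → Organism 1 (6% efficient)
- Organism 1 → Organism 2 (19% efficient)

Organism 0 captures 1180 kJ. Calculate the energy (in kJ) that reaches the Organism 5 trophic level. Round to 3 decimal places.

Organism 1: 1180 × 0.06 = 70.8 kJ
Organism 2: 70.8 × 0.19 = 13.452 kJ
Organism 3: 13.452 × 0.08 = 1.07616 kJ
Organism 4: 1.07616 × 0.15 = 0.161424 kJ
Organism 5: 0.161424 × 0.1 = 0.0161424 kJ

0.016 kJ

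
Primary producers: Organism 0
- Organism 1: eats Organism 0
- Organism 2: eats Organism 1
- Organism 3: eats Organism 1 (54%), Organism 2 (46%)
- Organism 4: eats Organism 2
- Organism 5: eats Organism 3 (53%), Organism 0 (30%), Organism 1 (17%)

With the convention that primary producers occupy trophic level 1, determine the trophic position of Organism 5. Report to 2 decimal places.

Organism 1: 1 + 1 = 2
Organism 2: 1 + 2 = 3
Organism 3: 1 + (0.54×2 + 0.46×3) = 3.46
Organism 4: 1 + 3 = 4
Organism 5: 1 + (0.53×3.46 + 0.3×1 + 0.17×2) = 3.4738

3.47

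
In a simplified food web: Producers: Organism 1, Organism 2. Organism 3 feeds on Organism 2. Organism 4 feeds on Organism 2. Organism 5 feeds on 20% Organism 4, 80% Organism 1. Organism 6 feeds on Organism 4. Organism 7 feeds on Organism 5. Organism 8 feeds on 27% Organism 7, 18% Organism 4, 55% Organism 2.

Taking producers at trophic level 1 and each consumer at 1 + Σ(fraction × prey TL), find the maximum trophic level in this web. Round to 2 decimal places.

Organism 3: 1 + 1 = 2
Organism 4: 1 + 1 = 2
Organism 5: 1 + (0.2×2 + 0.8×1) = 2.2
Organism 6: 1 + 2 = 3
Organism 7: 1 + 2.2 = 3.2
Organism 8: 1 + (0.27×3.2 + 0.18×2 + 0.55×1) = 2.774

3.20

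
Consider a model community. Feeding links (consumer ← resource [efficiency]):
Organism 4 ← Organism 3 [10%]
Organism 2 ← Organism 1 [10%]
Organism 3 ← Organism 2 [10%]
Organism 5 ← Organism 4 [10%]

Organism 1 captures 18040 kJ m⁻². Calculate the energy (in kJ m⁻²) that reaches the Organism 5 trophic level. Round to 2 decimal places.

Organism 2: 18040 × 0.1 = 1804 kJ m⁻²
Organism 3: 1804 × 0.1 = 180.4 kJ m⁻²
Organism 4: 180.4 × 0.1 = 18.04 kJ m⁻²
Organism 5: 18.04 × 0.1 = 1.804 kJ m⁻²

1.80 kJ m⁻²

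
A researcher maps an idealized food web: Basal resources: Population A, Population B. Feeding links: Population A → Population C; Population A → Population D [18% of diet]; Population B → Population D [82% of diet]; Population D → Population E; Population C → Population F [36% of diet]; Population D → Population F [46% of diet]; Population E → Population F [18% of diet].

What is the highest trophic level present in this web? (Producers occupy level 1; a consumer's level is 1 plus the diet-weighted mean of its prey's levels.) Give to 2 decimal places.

3.18

Population C: 1 + 1 = 2
Population D: 1 + (0.18×1 + 0.82×1) = 2
Population E: 1 + 2 = 3
Population F: 1 + (0.36×2 + 0.46×2 + 0.18×3) = 3.18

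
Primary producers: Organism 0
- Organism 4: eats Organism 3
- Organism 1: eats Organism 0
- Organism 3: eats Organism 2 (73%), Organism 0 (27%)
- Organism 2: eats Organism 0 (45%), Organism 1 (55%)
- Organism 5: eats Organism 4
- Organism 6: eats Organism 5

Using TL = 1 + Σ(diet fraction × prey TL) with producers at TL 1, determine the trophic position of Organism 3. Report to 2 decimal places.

Organism 1: 1 + 1 = 2
Organism 2: 1 + (0.45×1 + 0.55×2) = 2.55
Organism 3: 1 + (0.73×2.55 + 0.27×1) = 3.1315
Organism 4: 1 + 3.1315 = 4.1315
Organism 5: 1 + 4.1315 = 5.1315
Organism 6: 1 + 5.1315 = 6.1315

3.13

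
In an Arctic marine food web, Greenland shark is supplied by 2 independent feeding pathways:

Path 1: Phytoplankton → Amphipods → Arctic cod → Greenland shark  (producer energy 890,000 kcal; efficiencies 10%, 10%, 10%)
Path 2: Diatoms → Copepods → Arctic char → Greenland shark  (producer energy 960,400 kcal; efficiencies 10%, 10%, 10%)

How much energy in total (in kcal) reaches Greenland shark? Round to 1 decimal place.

Path 1: 890000 × 0.1 × 0.1 × 0.1 = 890 kcal
Path 2: 960400 × 0.1 × 0.1 × 0.1 = 960.4 kcal
Total at Greenland shark: 890 + 960.4 = 1850.4 kcal

1850.4 kcal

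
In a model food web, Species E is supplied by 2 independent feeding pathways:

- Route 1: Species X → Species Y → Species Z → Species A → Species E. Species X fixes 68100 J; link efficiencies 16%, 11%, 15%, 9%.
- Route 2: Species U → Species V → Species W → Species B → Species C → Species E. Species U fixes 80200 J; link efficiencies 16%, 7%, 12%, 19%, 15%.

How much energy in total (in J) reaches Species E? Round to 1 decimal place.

Route 1: 68100 × 0.16 × 0.11 × 0.15 × 0.09 = 16.18056 J
Route 2: 80200 × 0.16 × 0.07 × 0.12 × 0.19 × 0.15 = 3.0719808 J
Total at Species E: 16.18056 + 3.0719808 = 19.2525408 J

19.3 J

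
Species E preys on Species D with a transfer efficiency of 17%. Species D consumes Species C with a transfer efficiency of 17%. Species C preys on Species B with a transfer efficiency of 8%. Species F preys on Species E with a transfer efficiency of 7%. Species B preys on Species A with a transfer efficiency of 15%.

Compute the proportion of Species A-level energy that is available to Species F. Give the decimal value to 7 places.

Product of link efficiencies: 0.15 × 0.08 × 0.17 × 0.17 × 0.07 = 0.000024276

0.0000243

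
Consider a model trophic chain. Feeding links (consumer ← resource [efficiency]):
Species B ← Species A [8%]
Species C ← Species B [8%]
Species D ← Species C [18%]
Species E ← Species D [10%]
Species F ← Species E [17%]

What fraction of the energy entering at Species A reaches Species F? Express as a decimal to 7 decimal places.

Product of link efficiencies: 0.08 × 0.08 × 0.18 × 0.1 × 0.17 = 0.000019584

0.0000196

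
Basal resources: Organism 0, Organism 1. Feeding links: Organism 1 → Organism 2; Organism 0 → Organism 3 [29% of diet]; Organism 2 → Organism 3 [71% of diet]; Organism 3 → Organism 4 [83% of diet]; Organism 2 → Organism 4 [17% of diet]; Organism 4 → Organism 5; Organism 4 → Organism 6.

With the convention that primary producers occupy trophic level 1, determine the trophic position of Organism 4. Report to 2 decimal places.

Organism 2: 1 + 1 = 2
Organism 3: 1 + (0.29×1 + 0.71×2) = 2.71
Organism 4: 1 + (0.83×2.71 + 0.17×2) = 3.5893
Organism 5: 1 + 3.5893 = 4.5893
Organism 6: 1 + 3.5893 = 4.5893

3.59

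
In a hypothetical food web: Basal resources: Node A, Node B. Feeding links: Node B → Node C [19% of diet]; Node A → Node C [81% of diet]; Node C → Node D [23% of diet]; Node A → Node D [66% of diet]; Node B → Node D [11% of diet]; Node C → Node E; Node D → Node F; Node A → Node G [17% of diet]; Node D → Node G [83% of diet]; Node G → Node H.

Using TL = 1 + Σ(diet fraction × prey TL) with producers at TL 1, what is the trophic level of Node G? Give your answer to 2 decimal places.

3.02

Node C: 1 + (0.19×1 + 0.81×1) = 2
Node D: 1 + (0.23×2 + 0.66×1 + 0.11×1) = 2.23
Node E: 1 + 2 = 3
Node F: 1 + 2.23 = 3.23
Node G: 1 + (0.17×1 + 0.83×2.23) = 3.0209
Node H: 1 + 3.0209 = 4.0209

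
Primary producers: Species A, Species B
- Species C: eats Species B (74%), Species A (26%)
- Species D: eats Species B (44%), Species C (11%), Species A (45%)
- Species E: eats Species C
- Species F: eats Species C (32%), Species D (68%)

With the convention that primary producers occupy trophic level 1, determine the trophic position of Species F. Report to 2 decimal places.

Species C: 1 + (0.74×1 + 0.26×1) = 2
Species D: 1 + (0.44×1 + 0.11×2 + 0.45×1) = 2.11
Species E: 1 + 2 = 3
Species F: 1 + (0.32×2 + 0.68×2.11) = 3.0748

3.07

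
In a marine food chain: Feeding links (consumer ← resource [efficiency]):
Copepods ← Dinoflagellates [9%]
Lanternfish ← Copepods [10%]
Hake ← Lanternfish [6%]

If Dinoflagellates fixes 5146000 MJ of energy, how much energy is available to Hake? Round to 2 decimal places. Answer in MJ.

2778.84 MJ

Copepods: 5146000 × 0.09 = 463140 MJ
Lanternfish: 463140 × 0.1 = 46314 MJ
Hake: 46314 × 0.06 = 2778.84 MJ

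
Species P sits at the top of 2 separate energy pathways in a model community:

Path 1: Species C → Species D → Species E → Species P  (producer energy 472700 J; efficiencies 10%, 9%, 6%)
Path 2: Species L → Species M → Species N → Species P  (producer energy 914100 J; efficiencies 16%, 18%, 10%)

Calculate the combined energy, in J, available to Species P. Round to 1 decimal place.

Path 1: 472700 × 0.1 × 0.09 × 0.06 = 255.258 J
Path 2: 914100 × 0.16 × 0.18 × 0.1 = 2632.608 J
Total at Species P: 255.258 + 2632.608 = 2887.866 J

2887.9 J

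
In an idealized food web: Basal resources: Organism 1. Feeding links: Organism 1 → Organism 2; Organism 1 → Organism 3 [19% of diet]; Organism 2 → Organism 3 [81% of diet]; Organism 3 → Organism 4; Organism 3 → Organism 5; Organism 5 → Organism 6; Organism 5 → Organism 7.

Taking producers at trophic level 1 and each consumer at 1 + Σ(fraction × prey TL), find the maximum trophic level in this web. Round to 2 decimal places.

4.81

Organism 2: 1 + 1 = 2
Organism 3: 1 + (0.19×1 + 0.81×2) = 2.81
Organism 4: 1 + 2.81 = 3.81
Organism 5: 1 + 2.81 = 3.81
Organism 6: 1 + 3.81 = 4.81
Organism 7: 1 + 3.81 = 4.81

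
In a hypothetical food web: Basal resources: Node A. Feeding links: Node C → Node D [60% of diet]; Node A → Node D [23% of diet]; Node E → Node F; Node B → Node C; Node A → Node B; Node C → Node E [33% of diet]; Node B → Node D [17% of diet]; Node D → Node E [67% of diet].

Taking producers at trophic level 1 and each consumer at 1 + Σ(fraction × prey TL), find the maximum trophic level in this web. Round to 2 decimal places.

Node B: 1 + 1 = 2
Node C: 1 + 2 = 3
Node D: 1 + (0.23×1 + 0.6×3 + 0.17×2) = 3.37
Node E: 1 + (0.33×3 + 0.67×3.37) = 4.2479
Node F: 1 + 4.2479 = 5.2479

5.25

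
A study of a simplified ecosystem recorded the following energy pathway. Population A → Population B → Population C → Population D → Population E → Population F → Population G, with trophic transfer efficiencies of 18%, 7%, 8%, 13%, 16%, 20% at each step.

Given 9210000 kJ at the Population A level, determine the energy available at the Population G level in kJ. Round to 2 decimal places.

Population B: 9210000 × 0.18 = 1657800 kJ
Population C: 1657800 × 0.07 = 116046 kJ
Population D: 116046 × 0.08 = 9283.68 kJ
Population E: 9283.68 × 0.13 = 1206.8784 kJ
Population F: 1206.8784 × 0.16 = 193.100544 kJ
Population G: 193.100544 × 0.2 = 38.6201088 kJ

38.62 kJ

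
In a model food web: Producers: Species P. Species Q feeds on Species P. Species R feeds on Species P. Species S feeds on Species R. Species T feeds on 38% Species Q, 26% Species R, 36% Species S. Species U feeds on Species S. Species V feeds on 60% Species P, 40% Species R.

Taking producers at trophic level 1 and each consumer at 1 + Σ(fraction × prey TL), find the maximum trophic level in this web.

Species Q: 1 + 1 = 2
Species R: 1 + 1 = 2
Species S: 1 + 2 = 3
Species T: 1 + (0.38×2 + 0.26×2 + 0.36×3) = 3.36
Species U: 1 + 3 = 4
Species V: 1 + (0.6×1 + 0.4×2) = 2.4

4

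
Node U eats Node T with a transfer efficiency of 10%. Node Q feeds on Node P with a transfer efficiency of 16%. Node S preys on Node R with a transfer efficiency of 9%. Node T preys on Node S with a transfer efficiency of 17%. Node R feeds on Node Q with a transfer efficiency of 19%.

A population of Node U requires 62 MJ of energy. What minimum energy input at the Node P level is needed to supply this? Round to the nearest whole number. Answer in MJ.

Cumulative transfer efficiency: 0.16 × 0.19 × 0.09 × 0.17 × 0.1 = 0.000046512
Node P energy = 62 / 0.000046512 = 1332989 MJ

1332989 MJ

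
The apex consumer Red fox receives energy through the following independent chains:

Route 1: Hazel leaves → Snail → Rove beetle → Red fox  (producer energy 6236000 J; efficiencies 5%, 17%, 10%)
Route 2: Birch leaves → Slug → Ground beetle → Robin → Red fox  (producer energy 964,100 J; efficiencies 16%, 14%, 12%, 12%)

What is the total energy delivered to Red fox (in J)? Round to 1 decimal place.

5611.6 J

Route 1: 6236000 × 0.05 × 0.17 × 0.1 = 5300.6 J
Route 2: 964100 × 0.16 × 0.14 × 0.12 × 0.12 = 310.980096 J
Total at Red fox: 5300.6 + 310.980096 = 5611.580096 J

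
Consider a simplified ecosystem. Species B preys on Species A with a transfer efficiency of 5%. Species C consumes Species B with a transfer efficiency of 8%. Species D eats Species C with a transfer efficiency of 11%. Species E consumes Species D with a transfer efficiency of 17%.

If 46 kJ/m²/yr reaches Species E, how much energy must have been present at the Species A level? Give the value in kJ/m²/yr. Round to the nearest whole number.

614973 kJ/m²/yr

Cumulative transfer efficiency: 0.05 × 0.08 × 0.11 × 0.17 = 0.0000748
Species A energy = 46 / 0.0000748 = 614973 kJ/m²/yr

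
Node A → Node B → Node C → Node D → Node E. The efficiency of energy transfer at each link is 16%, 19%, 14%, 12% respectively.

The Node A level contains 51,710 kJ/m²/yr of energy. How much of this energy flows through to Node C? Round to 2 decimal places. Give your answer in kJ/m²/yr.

1571.98 kJ/m²/yr

Node B: 51710 × 0.16 = 8273.6 kJ/m²/yr
Node C: 8273.6 × 0.19 = 1571.984 kJ/m²/yr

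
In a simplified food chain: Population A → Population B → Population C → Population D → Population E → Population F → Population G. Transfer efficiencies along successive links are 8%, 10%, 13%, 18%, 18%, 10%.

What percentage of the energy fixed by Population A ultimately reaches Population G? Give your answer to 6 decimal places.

0.000337%

Product of link efficiencies: 0.08 × 0.1 × 0.13 × 0.18 × 0.18 × 0.1 = 0.0000033696
As a percentage: 0.0000033696 × 100 = 0.000337%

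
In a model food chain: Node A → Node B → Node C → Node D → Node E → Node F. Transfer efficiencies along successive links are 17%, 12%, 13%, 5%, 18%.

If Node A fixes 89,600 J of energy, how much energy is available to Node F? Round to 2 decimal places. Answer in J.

Node B: 89600 × 0.17 = 15232 J
Node C: 15232 × 0.12 = 1827.84 J
Node D: 1827.84 × 0.13 = 237.6192 J
Node E: 237.6192 × 0.05 = 11.88096 J
Node F: 11.88096 × 0.18 = 2.1385728 J

2.14 J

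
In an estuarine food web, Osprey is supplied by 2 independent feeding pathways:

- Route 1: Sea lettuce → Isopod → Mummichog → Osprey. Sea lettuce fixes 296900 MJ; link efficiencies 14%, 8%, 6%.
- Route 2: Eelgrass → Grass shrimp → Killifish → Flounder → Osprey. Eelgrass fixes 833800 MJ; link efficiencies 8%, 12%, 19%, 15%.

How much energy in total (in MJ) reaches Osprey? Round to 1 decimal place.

427.6 MJ

Route 1: 296900 × 0.14 × 0.08 × 0.06 = 199.5168 MJ
Route 2: 833800 × 0.08 × 0.12 × 0.19 × 0.15 = 228.12768 MJ
Total at Osprey: 199.5168 + 228.12768 = 427.64448 MJ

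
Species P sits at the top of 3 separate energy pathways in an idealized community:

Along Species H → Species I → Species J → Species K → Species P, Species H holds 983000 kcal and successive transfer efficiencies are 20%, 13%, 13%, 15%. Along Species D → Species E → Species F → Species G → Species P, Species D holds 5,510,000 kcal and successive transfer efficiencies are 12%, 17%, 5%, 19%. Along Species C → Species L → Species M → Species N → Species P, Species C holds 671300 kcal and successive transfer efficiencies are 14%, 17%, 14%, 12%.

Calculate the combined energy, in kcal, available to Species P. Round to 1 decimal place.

Via Species H: 983000 × 0.2 × 0.13 × 0.13 × 0.15 = 498.381 kcal
Via Species D: 5510000 × 0.12 × 0.17 × 0.05 × 0.19 = 1067.838 kcal
Via Species C: 671300 × 0.14 × 0.17 × 0.14 × 0.12 = 268.412592 kcal
Total at Species P: 498.381 + 1067.838 + 268.412592 = 1834.631592 kcal

1834.6 kcal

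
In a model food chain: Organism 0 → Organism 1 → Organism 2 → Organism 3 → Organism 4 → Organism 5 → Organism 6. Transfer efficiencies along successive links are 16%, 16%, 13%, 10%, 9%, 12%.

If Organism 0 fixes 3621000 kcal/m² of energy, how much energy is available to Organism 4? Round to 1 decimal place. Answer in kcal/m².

Organism 1: 3621000 × 0.16 = 579360 kcal/m²
Organism 2: 579360 × 0.16 = 92697.6 kcal/m²
Organism 3: 92697.6 × 0.13 = 12050.688 kcal/m²
Organism 4: 12050.688 × 0.1 = 1205.0688 kcal/m²

1205.1 kcal/m²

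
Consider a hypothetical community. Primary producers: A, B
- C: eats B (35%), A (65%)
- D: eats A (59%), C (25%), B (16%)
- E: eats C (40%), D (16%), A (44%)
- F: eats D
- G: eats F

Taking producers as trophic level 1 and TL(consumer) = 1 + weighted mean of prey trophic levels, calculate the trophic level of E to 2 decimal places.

C: 1 + (0.35×1 + 0.65×1) = 2
D: 1 + (0.59×1 + 0.25×2 + 0.16×1) = 2.25
E: 1 + (0.4×2 + 0.16×2.25 + 0.44×1) = 2.6
F: 1 + 2.25 = 3.25
G: 1 + 3.25 = 4.25

2.60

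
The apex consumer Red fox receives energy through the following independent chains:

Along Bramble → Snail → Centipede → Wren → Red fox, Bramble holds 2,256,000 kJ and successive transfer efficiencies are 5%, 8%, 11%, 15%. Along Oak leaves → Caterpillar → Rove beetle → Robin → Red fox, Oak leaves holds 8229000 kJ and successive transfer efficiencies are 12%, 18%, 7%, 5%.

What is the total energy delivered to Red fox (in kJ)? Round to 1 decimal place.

771.0 kJ

Via Bramble: 2256000 × 0.05 × 0.08 × 0.11 × 0.15 = 148.896 kJ
Via Oak leaves: 8229000 × 0.12 × 0.18 × 0.07 × 0.05 = 622.1124 kJ
Total at Red fox: 148.896 + 622.1124 = 771.0084 kJ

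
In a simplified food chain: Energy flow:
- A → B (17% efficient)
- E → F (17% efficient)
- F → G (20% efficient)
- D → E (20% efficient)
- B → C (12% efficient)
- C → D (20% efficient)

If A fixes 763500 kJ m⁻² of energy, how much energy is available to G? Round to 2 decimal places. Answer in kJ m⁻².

21.18 kJ m⁻²

B: 763500 × 0.17 = 129795 kJ m⁻²
C: 129795 × 0.12 = 15575.4 kJ m⁻²
D: 15575.4 × 0.2 = 3115.08 kJ m⁻²
E: 3115.08 × 0.2 = 623.016 kJ m⁻²
F: 623.016 × 0.17 = 105.91272 kJ m⁻²
G: 105.91272 × 0.2 = 21.182544 kJ m⁻²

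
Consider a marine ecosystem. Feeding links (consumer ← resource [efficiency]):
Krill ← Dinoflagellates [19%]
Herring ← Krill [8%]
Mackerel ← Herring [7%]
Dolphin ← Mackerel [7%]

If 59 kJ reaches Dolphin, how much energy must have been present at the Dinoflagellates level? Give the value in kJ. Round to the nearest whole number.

792159 kJ

Cumulative transfer efficiency: 0.19 × 0.08 × 0.07 × 0.07 = 0.00007448
Dinoflagellates energy = 59 / 0.00007448 = 792159 kJ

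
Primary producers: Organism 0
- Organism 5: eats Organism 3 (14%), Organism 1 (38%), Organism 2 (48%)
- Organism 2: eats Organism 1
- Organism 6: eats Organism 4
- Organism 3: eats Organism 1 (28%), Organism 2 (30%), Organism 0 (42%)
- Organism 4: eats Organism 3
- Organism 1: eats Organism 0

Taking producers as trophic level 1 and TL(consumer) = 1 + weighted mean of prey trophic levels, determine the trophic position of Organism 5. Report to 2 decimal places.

Organism 1: 1 + 1 = 2
Organism 2: 1 + 2 = 3
Organism 3: 1 + (0.28×2 + 0.3×3 + 0.42×1) = 2.88
Organism 4: 1 + 2.88 = 3.88
Organism 5: 1 + (0.14×2.88 + 0.38×2 + 0.48×3) = 3.6032
Organism 6: 1 + 3.88 = 4.88

3.60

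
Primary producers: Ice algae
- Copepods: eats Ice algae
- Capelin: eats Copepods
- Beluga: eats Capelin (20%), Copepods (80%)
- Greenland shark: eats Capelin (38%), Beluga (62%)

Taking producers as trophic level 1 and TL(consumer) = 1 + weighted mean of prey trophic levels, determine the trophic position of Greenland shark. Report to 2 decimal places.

4.12

Copepods: 1 + 1 = 2
Capelin: 1 + 2 = 3
Beluga: 1 + (0.2×3 + 0.8×2) = 3.2
Greenland shark: 1 + (0.38×3 + 0.62×3.2) = 4.124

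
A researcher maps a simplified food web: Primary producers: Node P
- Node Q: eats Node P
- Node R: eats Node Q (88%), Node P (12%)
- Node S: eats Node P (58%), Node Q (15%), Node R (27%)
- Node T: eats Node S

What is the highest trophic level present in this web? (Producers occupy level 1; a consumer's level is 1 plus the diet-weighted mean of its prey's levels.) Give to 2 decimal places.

Node Q: 1 + 1 = 2
Node R: 1 + (0.88×2 + 0.12×1) = 2.88
Node S: 1 + (0.58×1 + 0.15×2 + 0.27×2.88) = 2.6576
Node T: 1 + 2.6576 = 3.6576

3.66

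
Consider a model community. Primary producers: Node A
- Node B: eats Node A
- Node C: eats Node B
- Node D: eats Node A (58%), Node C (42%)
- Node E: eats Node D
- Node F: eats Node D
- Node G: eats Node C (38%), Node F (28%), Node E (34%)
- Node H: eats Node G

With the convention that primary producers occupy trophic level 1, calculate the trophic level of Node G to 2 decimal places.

4.52

Node B: 1 + 1 = 2
Node C: 1 + 2 = 3
Node D: 1 + (0.58×1 + 0.42×3) = 2.84
Node E: 1 + 2.84 = 3.84
Node F: 1 + 2.84 = 3.84
Node G: 1 + (0.38×3 + 0.28×3.84 + 0.34×3.84) = 4.5208
Node H: 1 + 4.5208 = 5.5208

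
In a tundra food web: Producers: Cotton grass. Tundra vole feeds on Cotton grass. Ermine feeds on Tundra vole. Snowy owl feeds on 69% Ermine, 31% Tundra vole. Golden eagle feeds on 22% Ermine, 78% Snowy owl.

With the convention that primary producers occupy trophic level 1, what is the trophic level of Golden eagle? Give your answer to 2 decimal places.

Tundra vole: 1 + 1 = 2
Ermine: 1 + 2 = 3
Snowy owl: 1 + (0.69×3 + 0.31×2) = 3.69
Golden eagle: 1 + (0.22×3 + 0.78×3.69) = 4.5382

4.54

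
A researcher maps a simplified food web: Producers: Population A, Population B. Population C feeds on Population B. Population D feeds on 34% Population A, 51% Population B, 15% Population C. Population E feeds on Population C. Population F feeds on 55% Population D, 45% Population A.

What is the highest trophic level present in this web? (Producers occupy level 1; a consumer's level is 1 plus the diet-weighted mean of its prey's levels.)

Population C: 1 + 1 = 2
Population D: 1 + (0.34×1 + 0.51×1 + 0.15×2) = 2.15
Population E: 1 + 2 = 3
Population F: 1 + (0.55×2.15 + 0.45×1) = 2.6325

3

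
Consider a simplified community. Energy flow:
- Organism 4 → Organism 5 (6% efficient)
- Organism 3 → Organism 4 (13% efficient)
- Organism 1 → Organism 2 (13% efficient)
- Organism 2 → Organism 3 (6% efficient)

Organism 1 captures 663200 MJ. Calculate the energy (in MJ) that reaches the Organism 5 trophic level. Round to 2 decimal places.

Organism 2: 663200 × 0.13 = 86216 MJ
Organism 3: 86216 × 0.06 = 5172.96 MJ
Organism 4: 5172.96 × 0.13 = 672.4848 MJ
Organism 5: 672.4848 × 0.06 = 40.349088 MJ

40.35 MJ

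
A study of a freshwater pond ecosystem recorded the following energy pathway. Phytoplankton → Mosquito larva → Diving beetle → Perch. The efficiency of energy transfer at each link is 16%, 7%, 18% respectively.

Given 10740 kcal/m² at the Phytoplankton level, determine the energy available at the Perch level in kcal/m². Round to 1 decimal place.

Mosquito larva: 10740 × 0.16 = 1718.4 kcal/m²
Diving beetle: 1718.4 × 0.07 = 120.288 kcal/m²
Perch: 120.288 × 0.18 = 21.65184 kcal/m²

21.7 kcal/m²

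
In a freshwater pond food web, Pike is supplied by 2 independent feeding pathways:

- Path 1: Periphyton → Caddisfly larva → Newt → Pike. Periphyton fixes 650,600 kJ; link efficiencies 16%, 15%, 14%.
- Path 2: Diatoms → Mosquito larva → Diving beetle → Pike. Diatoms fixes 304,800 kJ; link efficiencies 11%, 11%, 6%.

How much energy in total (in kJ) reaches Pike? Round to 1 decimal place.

Path 1: 650600 × 0.16 × 0.15 × 0.14 = 2186.016 kJ
Path 2: 304800 × 0.11 × 0.11 × 0.06 = 221.2848 kJ
Total at Pike: 2186.016 + 221.2848 = 2407.3008 kJ

2407.3 kJ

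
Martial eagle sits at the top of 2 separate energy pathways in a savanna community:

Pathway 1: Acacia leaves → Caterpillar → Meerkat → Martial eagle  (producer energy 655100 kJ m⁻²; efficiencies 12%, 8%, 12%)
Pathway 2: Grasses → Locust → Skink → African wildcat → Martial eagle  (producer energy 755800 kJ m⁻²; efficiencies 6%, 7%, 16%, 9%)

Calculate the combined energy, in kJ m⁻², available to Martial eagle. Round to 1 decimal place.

800.4 kJ m⁻²

Pathway 1: 655100 × 0.12 × 0.08 × 0.12 = 754.6752 kJ m⁻²
Pathway 2: 755800 × 0.06 × 0.07 × 0.16 × 0.09 = 45.710784 kJ m⁻²
Total at Martial eagle: 754.6752 + 45.710784 = 800.385984 kJ m⁻²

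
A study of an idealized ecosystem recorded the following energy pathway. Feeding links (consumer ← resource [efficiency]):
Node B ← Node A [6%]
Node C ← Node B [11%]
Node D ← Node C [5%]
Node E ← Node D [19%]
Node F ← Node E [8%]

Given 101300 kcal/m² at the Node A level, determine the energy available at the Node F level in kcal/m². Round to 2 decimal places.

Node B: 101300 × 0.06 = 6078 kcal/m²
Node C: 6078 × 0.11 = 668.58 kcal/m²
Node D: 668.58 × 0.05 = 33.429 kcal/m²
Node E: 33.429 × 0.19 = 6.35151 kcal/m²
Node F: 6.35151 × 0.08 = 0.5081208 kcal/m²

0.51 kcal/m²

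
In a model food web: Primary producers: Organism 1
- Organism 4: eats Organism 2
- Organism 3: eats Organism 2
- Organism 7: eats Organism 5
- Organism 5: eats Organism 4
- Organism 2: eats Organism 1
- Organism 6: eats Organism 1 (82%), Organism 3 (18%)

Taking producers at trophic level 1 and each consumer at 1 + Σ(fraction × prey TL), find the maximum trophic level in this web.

5

Organism 2: 1 + 1 = 2
Organism 3: 1 + 2 = 3
Organism 4: 1 + 2 = 3
Organism 5: 1 + 3 = 4
Organism 6: 1 + (0.82×1 + 0.18×3) = 2.36
Organism 7: 1 + 4 = 5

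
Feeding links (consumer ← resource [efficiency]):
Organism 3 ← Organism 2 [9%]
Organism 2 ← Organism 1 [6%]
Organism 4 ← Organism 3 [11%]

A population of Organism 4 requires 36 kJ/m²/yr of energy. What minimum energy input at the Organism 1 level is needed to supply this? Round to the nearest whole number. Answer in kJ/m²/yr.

Cumulative transfer efficiency: 0.06 × 0.09 × 0.11 = 0.000594
Organism 1 energy = 36 / 0.000594 = 60606 kJ/m²/yr

60606 kJ/m²/yr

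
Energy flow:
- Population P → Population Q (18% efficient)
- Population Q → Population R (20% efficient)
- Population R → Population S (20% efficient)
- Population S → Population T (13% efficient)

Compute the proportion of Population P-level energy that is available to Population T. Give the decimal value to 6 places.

Product of link efficiencies: 0.18 × 0.2 × 0.2 × 0.13 = 0.000936

0.000936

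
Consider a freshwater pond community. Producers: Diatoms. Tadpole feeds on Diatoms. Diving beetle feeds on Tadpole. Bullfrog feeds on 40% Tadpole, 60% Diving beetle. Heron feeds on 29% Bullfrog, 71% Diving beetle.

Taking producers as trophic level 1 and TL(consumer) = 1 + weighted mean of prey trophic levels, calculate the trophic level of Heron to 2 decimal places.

4.17

Tadpole: 1 + 1 = 2
Diving beetle: 1 + 2 = 3
Bullfrog: 1 + (0.4×2 + 0.6×3) = 3.6
Heron: 1 + (0.29×3.6 + 0.71×3) = 4.174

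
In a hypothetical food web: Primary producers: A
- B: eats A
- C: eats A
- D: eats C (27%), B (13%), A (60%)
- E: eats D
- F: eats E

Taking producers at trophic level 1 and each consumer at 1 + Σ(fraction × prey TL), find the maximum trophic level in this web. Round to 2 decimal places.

4.40

B: 1 + 1 = 2
C: 1 + 1 = 2
D: 1 + (0.27×2 + 0.13×2 + 0.6×1) = 2.4
E: 1 + 2.4 = 3.4
F: 1 + 3.4 = 4.4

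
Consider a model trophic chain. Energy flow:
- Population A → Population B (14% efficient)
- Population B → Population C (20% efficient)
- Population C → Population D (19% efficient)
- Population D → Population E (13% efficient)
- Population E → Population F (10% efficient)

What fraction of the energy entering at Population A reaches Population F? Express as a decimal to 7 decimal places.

Product of link efficiencies: 0.14 × 0.2 × 0.19 × 0.13 × 0.1 = 0.00006916

0.0000692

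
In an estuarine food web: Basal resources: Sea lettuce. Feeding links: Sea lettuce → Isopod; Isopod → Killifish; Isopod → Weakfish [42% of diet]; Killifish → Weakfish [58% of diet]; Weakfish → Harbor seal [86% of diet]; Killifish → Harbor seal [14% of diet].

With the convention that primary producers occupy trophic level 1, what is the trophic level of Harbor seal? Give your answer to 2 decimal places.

4.50

Isopod: 1 + 1 = 2
Killifish: 1 + 2 = 3
Weakfish: 1 + (0.42×2 + 0.58×3) = 3.58
Harbor seal: 1 + (0.86×3.58 + 0.14×3) = 4.4988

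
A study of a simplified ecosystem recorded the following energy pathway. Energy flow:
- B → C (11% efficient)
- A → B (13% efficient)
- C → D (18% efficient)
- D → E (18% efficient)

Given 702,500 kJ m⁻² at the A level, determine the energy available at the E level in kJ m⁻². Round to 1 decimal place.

325.5 kJ m⁻²

B: 702500 × 0.13 = 91325 kJ m⁻²
C: 91325 × 0.11 = 10045.75 kJ m⁻²
D: 10045.75 × 0.18 = 1808.235 kJ m⁻²
E: 1808.235 × 0.18 = 325.4823 kJ m⁻²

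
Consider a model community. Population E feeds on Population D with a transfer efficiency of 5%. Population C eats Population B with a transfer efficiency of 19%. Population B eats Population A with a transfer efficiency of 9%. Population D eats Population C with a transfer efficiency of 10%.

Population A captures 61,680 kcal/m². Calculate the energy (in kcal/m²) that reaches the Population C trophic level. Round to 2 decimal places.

1054.73 kcal/m²

Population B: 61680 × 0.09 = 5551.2 kcal/m²
Population C: 5551.2 × 0.19 = 1054.728 kcal/m²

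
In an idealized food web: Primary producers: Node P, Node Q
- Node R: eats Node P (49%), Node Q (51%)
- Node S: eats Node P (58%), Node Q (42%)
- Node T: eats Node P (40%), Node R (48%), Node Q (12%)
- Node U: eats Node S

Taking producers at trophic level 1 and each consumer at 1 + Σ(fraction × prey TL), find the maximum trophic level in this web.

Node R: 1 + (0.49×1 + 0.51×1) = 2
Node S: 1 + (0.58×1 + 0.42×1) = 2
Node T: 1 + (0.4×1 + 0.48×2 + 0.12×1) = 2.48
Node U: 1 + 2 = 3

3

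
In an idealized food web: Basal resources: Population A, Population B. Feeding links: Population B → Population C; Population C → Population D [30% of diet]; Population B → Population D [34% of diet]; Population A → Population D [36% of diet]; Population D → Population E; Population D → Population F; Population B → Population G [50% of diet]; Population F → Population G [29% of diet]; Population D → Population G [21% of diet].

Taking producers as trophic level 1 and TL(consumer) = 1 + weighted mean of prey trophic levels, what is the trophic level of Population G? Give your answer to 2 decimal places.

Population C: 1 + 1 = 2
Population D: 1 + (0.3×2 + 0.34×1 + 0.36×1) = 2.3
Population E: 1 + 2.3 = 3.3
Population F: 1 + 2.3 = 3.3
Population G: 1 + (0.5×1 + 0.29×3.3 + 0.21×2.3) = 2.94

2.94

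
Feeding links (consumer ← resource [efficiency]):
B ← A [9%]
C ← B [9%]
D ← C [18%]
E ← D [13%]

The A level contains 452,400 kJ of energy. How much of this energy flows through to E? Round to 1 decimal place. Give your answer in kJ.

85.7 kJ

B: 452400 × 0.09 = 40716 kJ
C: 40716 × 0.09 = 3664.44 kJ
D: 3664.44 × 0.18 = 659.5992 kJ
E: 659.5992 × 0.13 = 85.747896 kJ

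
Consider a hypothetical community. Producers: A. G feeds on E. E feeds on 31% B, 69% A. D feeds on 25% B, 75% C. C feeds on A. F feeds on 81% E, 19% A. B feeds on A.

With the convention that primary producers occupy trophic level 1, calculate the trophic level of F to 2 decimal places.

3.06

B: 1 + 1 = 2
C: 1 + 1 = 2
D: 1 + (0.25×2 + 0.75×2) = 3
E: 1 + (0.31×2 + 0.69×1) = 2.31
F: 1 + (0.81×2.31 + 0.19×1) = 3.0611
G: 1 + 2.31 = 3.31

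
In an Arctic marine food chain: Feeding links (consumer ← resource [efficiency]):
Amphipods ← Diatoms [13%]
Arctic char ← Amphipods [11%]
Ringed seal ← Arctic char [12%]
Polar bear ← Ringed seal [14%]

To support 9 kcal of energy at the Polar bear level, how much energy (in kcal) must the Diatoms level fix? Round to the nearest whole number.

37463 kcal

Cumulative transfer efficiency: 0.13 × 0.11 × 0.12 × 0.14 = 0.00024024
Diatoms energy = 9 / 0.00024024 = 37463 kcal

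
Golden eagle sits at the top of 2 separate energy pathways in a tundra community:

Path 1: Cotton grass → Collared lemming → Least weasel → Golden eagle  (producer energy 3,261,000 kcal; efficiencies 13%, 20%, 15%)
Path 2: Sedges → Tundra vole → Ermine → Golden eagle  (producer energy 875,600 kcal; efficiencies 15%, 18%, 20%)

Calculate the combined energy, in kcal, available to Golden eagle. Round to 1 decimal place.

Path 1: 3261000 × 0.13 × 0.2 × 0.15 = 12717.9 kcal
Path 2: 875600 × 0.15 × 0.18 × 0.2 = 4728.24 kcal
Total at Golden eagle: 12717.9 + 4728.24 = 17446.14 kcal

17446.1 kcal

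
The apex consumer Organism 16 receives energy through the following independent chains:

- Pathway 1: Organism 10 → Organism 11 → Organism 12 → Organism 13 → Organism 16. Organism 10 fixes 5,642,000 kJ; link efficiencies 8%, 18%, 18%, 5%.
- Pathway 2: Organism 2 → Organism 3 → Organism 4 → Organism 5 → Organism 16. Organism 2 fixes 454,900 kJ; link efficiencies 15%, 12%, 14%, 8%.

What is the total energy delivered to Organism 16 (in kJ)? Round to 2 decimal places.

Pathway 1: 5642000 × 0.08 × 0.18 × 0.18 × 0.05 = 731.2032 kJ
Pathway 2: 454900 × 0.15 × 0.12 × 0.14 × 0.08 = 91.70784 kJ
Total at Organism 16: 731.2032 + 91.70784 = 822.91104 kJ

822.91 kJ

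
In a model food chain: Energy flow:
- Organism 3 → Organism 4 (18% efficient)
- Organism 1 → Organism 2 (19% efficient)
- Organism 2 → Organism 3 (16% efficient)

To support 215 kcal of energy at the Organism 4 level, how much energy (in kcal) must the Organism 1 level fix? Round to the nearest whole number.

Cumulative transfer efficiency: 0.19 × 0.16 × 0.18 = 0.005472
Organism 1 energy = 215 / 0.005472 = 39291 kcal

39291 kcal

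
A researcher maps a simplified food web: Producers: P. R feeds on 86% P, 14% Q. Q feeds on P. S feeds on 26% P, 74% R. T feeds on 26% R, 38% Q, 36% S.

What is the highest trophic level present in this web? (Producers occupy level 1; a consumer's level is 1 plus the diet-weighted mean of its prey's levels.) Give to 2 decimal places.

Q: 1 + 1 = 2
R: 1 + (0.86×1 + 0.14×2) = 2.14
S: 1 + (0.26×1 + 0.74×2.14) = 2.8436
T: 1 + (0.26×2.14 + 0.38×2 + 0.36×2.8436) = 3.340096

3.34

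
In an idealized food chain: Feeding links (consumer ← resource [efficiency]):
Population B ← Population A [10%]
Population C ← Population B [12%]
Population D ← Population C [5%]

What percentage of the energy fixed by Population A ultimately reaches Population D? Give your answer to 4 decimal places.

Product of link efficiencies: 0.1 × 0.12 × 0.05 = 0.0006
As a percentage: 0.0006 × 100 = 0.0600%

0.0600%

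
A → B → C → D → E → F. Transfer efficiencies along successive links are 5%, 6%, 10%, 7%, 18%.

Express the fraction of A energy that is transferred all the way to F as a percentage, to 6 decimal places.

0.000378%

Product of link efficiencies: 0.05 × 0.06 × 0.1 × 0.07 × 0.18 = 0.00000378
As a percentage: 0.00000378 × 100 = 0.000378%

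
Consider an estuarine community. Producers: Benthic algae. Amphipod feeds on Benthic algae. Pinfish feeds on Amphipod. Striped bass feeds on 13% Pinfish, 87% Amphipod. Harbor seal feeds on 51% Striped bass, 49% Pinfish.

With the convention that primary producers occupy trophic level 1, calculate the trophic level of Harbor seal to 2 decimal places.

4.07

Amphipod: 1 + 1 = 2
Pinfish: 1 + 2 = 3
Striped bass: 1 + (0.13×3 + 0.87×2) = 3.13
Harbor seal: 1 + (0.51×3.13 + 0.49×3) = 4.0663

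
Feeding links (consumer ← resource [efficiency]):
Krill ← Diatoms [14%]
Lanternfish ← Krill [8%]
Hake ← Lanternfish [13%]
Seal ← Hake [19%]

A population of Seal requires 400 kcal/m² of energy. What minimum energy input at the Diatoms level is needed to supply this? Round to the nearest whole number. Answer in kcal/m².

1445922 kcal/m²

Cumulative transfer efficiency: 0.14 × 0.08 × 0.13 × 0.19 = 0.00027664
Diatoms energy = 400 / 0.00027664 = 1445922 kcal/m²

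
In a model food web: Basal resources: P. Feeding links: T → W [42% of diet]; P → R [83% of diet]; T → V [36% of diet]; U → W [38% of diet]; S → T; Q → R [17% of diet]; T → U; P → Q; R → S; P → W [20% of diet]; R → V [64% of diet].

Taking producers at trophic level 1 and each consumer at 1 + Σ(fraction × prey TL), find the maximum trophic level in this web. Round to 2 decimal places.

5.17

Q: 1 + 1 = 2
R: 1 + (0.17×2 + 0.83×1) = 2.17
S: 1 + 2.17 = 3.17
T: 1 + 3.17 = 4.17
U: 1 + 4.17 = 5.17
V: 1 + (0.64×2.17 + 0.36×4.17) = 3.89
W: 1 + (0.38×5.17 + 0.42×4.17 + 0.2×1) = 4.916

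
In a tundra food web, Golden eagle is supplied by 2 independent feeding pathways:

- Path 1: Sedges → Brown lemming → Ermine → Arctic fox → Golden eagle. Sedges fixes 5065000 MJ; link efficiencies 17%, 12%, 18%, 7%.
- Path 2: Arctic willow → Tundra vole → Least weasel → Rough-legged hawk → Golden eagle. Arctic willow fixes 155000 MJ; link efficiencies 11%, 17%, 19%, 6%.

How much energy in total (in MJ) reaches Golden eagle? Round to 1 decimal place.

Path 1: 5065000 × 0.17 × 0.12 × 0.18 × 0.07 = 1301.9076 MJ
Path 2: 155000 × 0.11 × 0.17 × 0.19 × 0.06 = 33.0429 MJ
Total at Golden eagle: 1301.9076 + 33.0429 = 1334.9505 MJ

1335.0 MJ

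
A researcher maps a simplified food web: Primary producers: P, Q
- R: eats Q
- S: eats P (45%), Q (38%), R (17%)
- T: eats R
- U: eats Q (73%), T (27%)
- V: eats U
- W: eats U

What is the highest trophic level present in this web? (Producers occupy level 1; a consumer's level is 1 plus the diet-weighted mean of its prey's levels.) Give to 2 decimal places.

3.54

R: 1 + 1 = 2
S: 1 + (0.45×1 + 0.38×1 + 0.17×2) = 2.17
T: 1 + 2 = 3
U: 1 + (0.73×1 + 0.27×3) = 2.54
V: 1 + 2.54 = 3.54
W: 1 + 2.54 = 3.54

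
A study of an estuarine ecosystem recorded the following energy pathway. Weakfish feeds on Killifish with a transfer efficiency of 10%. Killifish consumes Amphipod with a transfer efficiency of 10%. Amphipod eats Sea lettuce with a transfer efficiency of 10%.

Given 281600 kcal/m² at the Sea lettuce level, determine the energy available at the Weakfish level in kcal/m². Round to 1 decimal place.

Amphipod: 281600 × 0.1 = 28160 kcal/m²
Killifish: 28160 × 0.1 = 2816 kcal/m²
Weakfish: 2816 × 0.1 = 281.6 kcal/m²

281.6 kcal/m²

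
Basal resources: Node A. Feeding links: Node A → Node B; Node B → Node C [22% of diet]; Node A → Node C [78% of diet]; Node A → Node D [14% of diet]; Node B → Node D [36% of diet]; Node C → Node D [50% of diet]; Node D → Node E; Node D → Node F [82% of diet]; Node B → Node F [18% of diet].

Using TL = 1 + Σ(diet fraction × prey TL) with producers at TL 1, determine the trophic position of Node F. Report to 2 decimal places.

3.80

Node B: 1 + 1 = 2
Node C: 1 + (0.22×2 + 0.78×1) = 2.22
Node D: 1 + (0.14×1 + 0.36×2 + 0.5×2.22) = 2.97
Node E: 1 + 2.97 = 3.97
Node F: 1 + (0.82×2.97 + 0.18×2) = 3.7954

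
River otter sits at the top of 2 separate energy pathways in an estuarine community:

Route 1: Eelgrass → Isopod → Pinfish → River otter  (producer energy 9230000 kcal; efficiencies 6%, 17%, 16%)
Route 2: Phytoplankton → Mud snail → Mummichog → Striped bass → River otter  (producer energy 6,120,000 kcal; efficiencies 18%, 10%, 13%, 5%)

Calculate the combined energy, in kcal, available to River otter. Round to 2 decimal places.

15779.40 kcal

Route 1: 9230000 × 0.06 × 0.17 × 0.16 = 15063.36 kcal
Route 2: 6120000 × 0.18 × 0.1 × 0.13 × 0.05 = 716.04 kcal
Total at River otter: 15063.36 + 716.04 = 15779.4 kcal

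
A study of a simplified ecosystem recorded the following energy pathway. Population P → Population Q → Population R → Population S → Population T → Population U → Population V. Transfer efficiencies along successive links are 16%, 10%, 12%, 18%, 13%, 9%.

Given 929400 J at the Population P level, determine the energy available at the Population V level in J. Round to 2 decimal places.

3.76 J

Population Q: 929400 × 0.16 = 148704 J
Population R: 148704 × 0.1 = 14870.4 J
Population S: 14870.4 × 0.12 = 1784.448 J
Population T: 1784.448 × 0.18 = 321.20064 J
Population U: 321.20064 × 0.13 = 41.7560832 J
Population V: 41.7560832 × 0.09 = 3.758047488 J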